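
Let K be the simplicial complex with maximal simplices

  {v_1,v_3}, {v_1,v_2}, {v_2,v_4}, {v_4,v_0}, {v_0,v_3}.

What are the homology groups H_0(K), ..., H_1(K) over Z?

We work with the vertex ordering v_0 < v_1 < v_2 < v_3 < v_4. The simplices of K, each written with vertices in increasing order, are:

  0-simplices (5): [v_0], [v_1], [v_2], [v_3], [v_4]
  1-simplices (5): [v_0,v_3], [v_0,v_4], [v_1,v_2], [v_1,v_3], [v_2,v_4]

Hence C_0 ≅ Z^5, C_1 ≅ Z^5.

Boundary ∂_1: C_1 → C_0 sends each edge [p,q] (with p < q) to q − p. For instance
  ∂[v_0,v_3] = [v_3] − [v_0].
The 5×5 boundary matrix has rank 4 and Smith normal form diag(1,1,1,1).

Computing H_k = (kernel of ∂_k) / (image of ∂_{k+1}):

  H_0: rank C_0 − rank ∂_1 = 5 − 4 = 1, and the invariant factors of ∂_1 are all 1, so H_0 = Z.
  H_1: rank ker ∂_1 − rank ∂_2 = (5 − 4) − 0 = 1, and there is no ∂_2, so H_1 = Z.

H_0 = Z,  H_1 = Z.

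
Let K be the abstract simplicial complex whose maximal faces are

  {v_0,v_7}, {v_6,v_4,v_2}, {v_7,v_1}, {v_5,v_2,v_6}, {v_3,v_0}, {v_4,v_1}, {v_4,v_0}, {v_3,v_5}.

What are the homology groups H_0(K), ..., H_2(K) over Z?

H_0 ≅ Z,  H_1 ≅ Z^2,  H_2 = 0.

Take the total order v_0 < v_1 < v_2 < v_3 < v_4 < v_5 < v_6 < v_7 on the vertex set. Then K (dimension 2) consists of the simplices:

  0-simplices (8): [v_0], [v_1], [v_2], [v_3], [v_4], [v_5], [v_6], [v_7]
  1-simplices (11): [v_0,v_3], [v_0,v_4], [v_0,v_7], [v_1,v_4], [v_1,v_7], [v_2,v_4], [v_2,v_5], [v_2,v_6], [v_3,v_5], [v_4,v_6], [v_5,v_6]
  2-simplices (2): [v_2,v_4,v_6], [v_2,v_5,v_6]

giving chain groups C_0 ≅ Z^8, C_1 ≅ Z^11, C_2 ≅ Z^2.

∂_1: C_1 → C_0 sends each edge [p,q] (with p < q) to q − p. For instance
  ∂[v_1,v_4] = [v_4] − [v_1].
The 8×11 boundary matrix has rank 7 and Smith normal form diag(1,1,1,1,1,1,1).

Boundary ∂_2: C_2 → C_1 acts by ∂[p,q,r] = [q,r] − [p,r] + [p,q]. For instance
  ∂[v_2,v_5,v_6] = [v_5,v_6] − [v_2,v_6] + [v_2,v_5],
  ∂[v_2,v_4,v_6] = [v_4,v_6] − [v_2,v_6] + [v_2,v_4].
The 11×2 boundary matrix has rank 2 and Smith normal form diag(1,1).

Now H_k = ker ∂_k / im ∂_{k+1}, so:

  H_0: rank C_0 − rank ∂_1 = 8 − 7 = 1, and the invariant factors of ∂_1 are all 1, so H_0 = Z.
  H_1: rank ker ∂_1 − rank ∂_2 = (11 − 7) − 2 = 2, and the invariant factors of ∂_2 are all 1, so H_1 = Z^2.
  H_2: rank ker ∂_2 − rank ∂_3 = (2 − 2) − 0 = 0, and there is no ∂_3, so H_2 = 0.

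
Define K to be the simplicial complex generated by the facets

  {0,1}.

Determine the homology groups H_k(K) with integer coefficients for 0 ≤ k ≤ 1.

H_0 = Z,  H_1 = 0.

We work with the vertex ordering 0 < 1. The simplices of K, each written with vertices in increasing order, are:

  0-simplices (2): [0], [1]
  1-simplices (1): [0,1]

Hence C_0 ≅ Z^2, C_1 ≅ Z^1.

Boundary ∂_1: C_1 → C_0 maps an edge to its endpoints' difference, ∂[p,q] = q − p.
The resulting 2×1 matrix has rank 1, and its Smith normal form has invariant factors (1).

Now H_k = ker ∂_k / im ∂_{k+1}, so:

  H_0: rank C_0 − rank ∂_1 = 2 − 1 = 1, and the invariant factors of ∂_1 are all 1, so H_0 ≅ Z.
  H_1: rank ker ∂_1 − rank ∂_2 = (1 − 1) − 0 = 0, and there is no ∂_2, so H_1 ≅ 0.

As a check, the Euler characteristic is 2 − 1 = 1, which agrees with 1 − 0 = 1.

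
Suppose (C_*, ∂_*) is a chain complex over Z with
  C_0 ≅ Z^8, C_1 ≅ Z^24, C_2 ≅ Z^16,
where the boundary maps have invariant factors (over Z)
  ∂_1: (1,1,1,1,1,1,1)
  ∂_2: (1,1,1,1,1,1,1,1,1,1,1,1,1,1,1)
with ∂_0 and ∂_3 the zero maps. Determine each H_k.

H_0: b_0 = 8 − 0 − 7 = 1; torsion from ∂_1 factors > 1: none. So H_0 = Z.
H_1: b_1 = 24 − 7 − 15 = 2; torsion from ∂_2 factors > 1: none. So H_1 = Z^2.
H_2: b_2 = 16 − 15 − 0 = 1; torsion from ∂_3 factors > 1: none. So H_2 = Z.

H_0 = Z,  H_1 = Z^2,  H_2 = Z.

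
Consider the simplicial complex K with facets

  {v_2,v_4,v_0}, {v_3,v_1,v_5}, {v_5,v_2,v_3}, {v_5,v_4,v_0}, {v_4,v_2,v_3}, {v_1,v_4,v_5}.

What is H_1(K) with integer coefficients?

We work with the vertex ordering v_0 < v_1 < v_2 < v_3 < v_4 < v_5. The simplices of K, each written with vertices in increasing order, are:

  0-simplices (6): [v_0], [v_1], [v_2], [v_3], [v_4], [v_5]
  1-simplices (12): [v_0,v_2], [v_0,v_4], [v_0,v_5], [v_1,v_3], [v_1,v_4], [v_1,v_5], [v_2,v_3], [v_2,v_4], [v_2,v_5], [v_3,v_4], [v_3,v_5], [v_4,v_5]
  2-simplices (6): [v_0,v_2,v_4], [v_0,v_4,v_5], [v_1,v_3,v_5], [v_1,v_4,v_5], [v_2,v_3,v_4], [v_2,v_3,v_5]

so the chain groups are C_0 ≅ Z^6, C_1 ≅ Z^12, C_2 ≅ Z^6.

The boundary map ∂_1: C_1 → C_0 maps an edge to its endpoints' difference, ∂[p,q] = q − p. For instance
  ∂[v_0,v_5] = [v_5] − [v_0].
This gives a 6×12 integer matrix of rank 5; reducing to Smith normal form yields diagonal entries (1,1,1,1,1).

∂_2: C_2 → C_1 acts by ∂[p,q,r] = [q,r] − [p,r] + [p,q]. For instance
  ∂[v_0,v_4,v_5] = [v_4,v_5] − [v_0,v_5] + [v_0,v_4],
  ∂[v_1,v_4,v_5] = [v_4,v_5] − [v_1,v_5] + [v_1,v_4].
This gives a 12×6 integer matrix of rank 6; reducing to Smith normal form yields diagonal entries (1,1,1,1,1,1).

Computing H_k = (kernel of ∂_k) / (image of ∂_{k+1}):

  H_1: rank ker ∂_1 − rank ∂_2 = (12 − 5) − 6 = 1, and the invariant factors of ∂_2 are all 1, so H_1 ≅ Z.

H_1 = Z.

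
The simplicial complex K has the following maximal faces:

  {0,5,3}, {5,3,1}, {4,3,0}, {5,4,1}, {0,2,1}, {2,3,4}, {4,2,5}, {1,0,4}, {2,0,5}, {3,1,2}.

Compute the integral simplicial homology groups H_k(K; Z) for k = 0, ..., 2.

We work with the vertex ordering 0 < 1 < 2 < 3 < 4 < 5. The simplices of K, each written with vertices in increasing order, are:

  0-simplices (6): [0], [1], [2], [3], [4], [5]
  1-simplices (15): [0,1], [0,2], [0,3], [0,4], [0,5], [1,2], [1,3], [1,4], [1,5], [2,3], [2,4], [2,5], [3,4], [3,5], [4,5]
  2-simplices (10): [0,1,2], [0,1,4], [0,2,5], [0,3,4], [0,3,5], [1,2,3], [1,3,5], [1,4,5], [2,3,4], [2,4,5]

giving chain groups C_0 ≅ Z^6, C_1 ≅ Z^15, C_2 ≅ Z^10.

Boundary ∂_1: C_1 → C_0 is given by ∂[p,q] = [q] − [p].
This gives a 6×15 integer matrix of rank 5; reducing to Smith normal form yields diagonal entries (1,1,1,1,1).

The boundary map ∂_2: C_2 → C_1 sends each 2-simplex [p,q,r] to [q,r] − [p,r] + [p,q]. For instance
  ∂[1,2,3] = [2,3] − [1,3] + [1,2],
  ∂[0,3,4] = [3,4] − [0,4] + [0,3].
As a 15×10 matrix over Z this has rank 10, with invariant factors (1,1,1,1,1,1,1,1,1,2).

From H_k ≅ ker(∂_k) / im(∂_{k+1}) we obtain:

  H_0: rank C_0 − rank ∂_1 = 6 − 5 = 1, and the invariant factors of ∂_1 are all 1, so H_0 = Z.
  H_1: rank ker ∂_1 − rank ∂_2 = (15 − 5) − 10 = 0, and ∂_2 has invariant factor 2 > 1, so H_1 = Z_2.
  H_2: rank ker ∂_2 − rank ∂_3 = (10 − 10) − 0 = 0, and there is no ∂_3, so H_2 = 0.

H_0 ≅ Z,  H_1 ≅ Z_2,  H_2 = 0.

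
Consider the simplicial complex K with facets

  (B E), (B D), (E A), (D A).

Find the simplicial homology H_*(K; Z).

K has 4 vertices, 4 edges.
rank ∂_0 = 0, rank ∂_1 = 3 ⇒ b_0 = 4 − 0 − 3 = 1; all invariant factors of ∂_1 are 1 so no torsion. So H_0 = Z.
rank ∂_1 = 3, rank ∂_2 = 0 ⇒ b_1 = 4 − 3 − 0 = 1. So H_1 = Z.

H_0 = Z,  H_1 = Z.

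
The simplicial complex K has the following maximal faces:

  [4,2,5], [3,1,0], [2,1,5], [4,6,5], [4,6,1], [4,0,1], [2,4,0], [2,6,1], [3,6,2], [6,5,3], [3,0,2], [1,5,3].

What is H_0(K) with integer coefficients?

H_0 = Z.

Order the vertices as 0 < 1 < 2 < 3 < 4 < 5 < 6. Listing each simplex with vertices in this order, K has dimension 2 with simplices:

  0-simplices (7): [0], [1], [2], [3], [4], [5], [6]
  1-simplices (18): [0,1], [0,2], [0,3], [0,4], [1,2], [1,3], [1,4], [1,5], [1,6], [2,3], [2,4], [2,5], [2,6], [3,5], [3,6], [4,5], [4,6], [5,6]
  2-simplices (12): [0,1,3], [0,1,4], [0,2,3], [0,2,4], [1,2,5], [1,2,6], [1,3,5], [1,4,6], [2,3,6], [2,4,5], [3,5,6], [4,5,6]

giving chain groups C_0 ≅ Z^7, C_1 ≅ Z^18, C_2 ≅ Z^12.

∂_1: C_1 → C_0 sends each edge [p,q] (with p < q) to q − p.
This gives a 7×18 integer matrix of rank 6; reducing to Smith normal form yields diagonal entries (1,1,1,1,1,1).

The boundary map ∂_2: C_2 → C_1 maps a triangle to the signed sum of its edges. For instance
  ∂[0,1,4] = [1,4] − [0,4] + [0,1],
  ∂[1,4,6] = [4,6] − [1,6] + [1,4].
The 18×12 boundary matrix has rank 12 and Smith normal form diag(1,1,1,1,1,1,1,1,1,1,1,2).

Reading off H_k = ker ∂_k / im ∂_{k+1}:

  H_0: rank C_0 − rank ∂_1 = 7 − 6 = 1, and the invariant factors of ∂_1 are all 1, so H_0 ≅ Z.

(K is a triangulation of the real projective plane RP^2.)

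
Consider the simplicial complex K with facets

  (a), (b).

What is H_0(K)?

H_0 = Z^2.

Order the vertices as a < b. Listing each simplex with vertices in this order, K has dimension 0 with simplices:

  0-simplices (2): a, b

so the chain groups are C_0 ≅ Z^2.

Computing H_k = (kernel of ∂_k) / (image of ∂_{k+1}):

  H_0: rank C_0 − rank ∂_1 = 2 − 0 = 2, and there is no ∂_1, so H_0 ≅ Z^2.

(K is a triangulation of a set of 2 points.)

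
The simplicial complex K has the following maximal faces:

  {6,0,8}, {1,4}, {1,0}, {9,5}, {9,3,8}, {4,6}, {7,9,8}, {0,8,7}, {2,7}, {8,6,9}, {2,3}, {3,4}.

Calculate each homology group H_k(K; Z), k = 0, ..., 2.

H_0 ≅ Z,  H_1 ≅ Z^3,  H_2 = 0.

Fix the vertex order 0 < 1 < 2 < 3 < 4 < 5 < 6 < 7 < 8 < 9 and write every simplex with vertices in increasing order. Then dim K = 2 and the simplices of K are:

  0-simplices (10): [0], [1], [2], [3], [4], [5], [6], [7], [8], [9]
  1-simplices (17): [0,1], [0,6], [0,7], [0,8], [1,4], [2,3], [2,7], [3,4], [3,8], [3,9], [4,6], [5,9], [6,8], [6,9], [7,8], [7,9], [8,9]
  2-simplices (5): [0,6,8], [0,7,8], [3,8,9], [6,8,9], [7,8,9]

giving chain groups C_0 ≅ Z^10, C_1 ≅ Z^17, C_2 ≅ Z^5.

∂_1: C_1 → C_0 is given by ∂[p,q] = [q] − [p].
The resulting 10×17 matrix has rank 9, and its Smith normal form has invariant factors (1,1,1,1,1,1,1,1,1).

The boundary map ∂_2: C_2 → C_1 acts by ∂[p,q,r] = [q,r] − [p,r] + [p,q]. For instance
  ∂[3,8,9] = [8,9] − [3,9] + [3,8],
  ∂[0,7,8] = [7,8] − [0,8] + [0,7].
This gives a 17×5 integer matrix of rank 5; reducing to Smith normal form yields diagonal entries (1,1,1,1,1).

Now H_k = ker ∂_k / im ∂_{k+1}, so:

  H_0: rank C_0 − rank ∂_1 = 10 − 9 = 1, and the invariant factors of ∂_1 are all 1, so H_0 ≅ Z.
  H_1: rank ker ∂_1 − rank ∂_2 = (17 − 9) − 5 = 3, and the invariant factors of ∂_2 are all 1, so H_1 ≅ Z^3.
  H_2: rank ker ∂_2 − rank ∂_3 = (5 − 5) − 0 = 0, and there is no ∂_3, so H_2 ≅ 0.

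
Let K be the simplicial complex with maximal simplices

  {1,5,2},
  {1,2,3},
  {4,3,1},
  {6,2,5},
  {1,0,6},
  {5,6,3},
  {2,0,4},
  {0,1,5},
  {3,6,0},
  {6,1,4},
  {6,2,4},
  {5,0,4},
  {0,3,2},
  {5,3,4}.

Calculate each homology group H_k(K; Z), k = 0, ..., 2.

H_0 ≅ Z,  H_1 ≅ Z^2,  H_2 ≅ Z.

We work with the vertex ordering 0 < 1 < 2 < 3 < 4 < 5 < 6. The simplices of K, each written with vertices in increasing order, are:

  0-simplices (7): [0], [1], [2], [3], [4], [5], [6]
  1-simplices (21): [0,1], [0,2], [0,3], [0,4], [0,5], [0,6], [1,2], [1,3], [1,4], [1,5], [1,6], [2,3], [2,4], [2,5], [2,6], [3,4], [3,5], [3,6], [4,5], [4,6], [5,6]
  2-simplices (14): [0,1,5], [0,1,6], [0,2,3], [0,2,4], [0,3,6], [0,4,5], [1,2,3], [1,2,5], [1,3,4], [1,4,6], [2,4,6], [2,5,6], [3,4,5], [3,5,6]

so the chain groups are C_0 ≅ Z^7, C_1 ≅ Z^21, C_2 ≅ Z^14.

∂_1: C_1 → C_0 is given by ∂[p,q] = [q] − [p]. For instance
  ∂[3,6] = [6] − [3].
As a 7×21 matrix over Z this has rank 6, with invariant factors (1,1,1,1,1,1).

The boundary map ∂_2: C_2 → C_1 sends each 2-simplex [p,q,r] to [q,r] − [p,r] + [p,q]. For instance
  ∂[0,3,6] = [3,6] − [0,6] + [0,3],
  ∂[2,5,6] = [5,6] − [2,6] + [2,5].
The 21×14 boundary matrix has rank 13 and Smith normal form diag(1,1,1,1,1,1,1,1,1,1,1,1,1).

Reading off H_k = ker ∂_k / im ∂_{k+1}:

  H_0: rank C_0 − rank ∂_1 = 7 − 6 = 1, and the invariant factors of ∂_1 are all 1, so H_0 ≅ Z.
  H_1: rank ker ∂_1 − rank ∂_2 = (21 − 6) − 13 = 2, and the invariant factors of ∂_2 are all 1, so H_1 ≅ Z^2.
  H_2: rank ker ∂_2 − rank ∂_3 = (14 − 13) − 0 = 1, and there is no ∂_3, so H_2 ≅ Z.

As a check, the Euler characteristic is 7 − 21 + 14 = 0, which agrees with 1 − 2 + 1 = 0.
(K is a triangulation of the torus T^2.)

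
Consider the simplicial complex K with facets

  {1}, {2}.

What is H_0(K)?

H_0 ≅ Z^2.

Order the vertices as 1 < 2. Listing each simplex with vertices in this order, K has dimension 0 with simplices:

  0-simplices (2): [1], [2]

Hence C_0 ≅ Z^2.

Computing H_k = (kernel of ∂_k) / (image of ∂_{k+1}):

  H_0: rank C_0 − rank ∂_1 = 2 − 0 = 2, and there is no ∂_1, so H_0 ≅ Z^2.

(K is a triangulation of a set of 2 points.)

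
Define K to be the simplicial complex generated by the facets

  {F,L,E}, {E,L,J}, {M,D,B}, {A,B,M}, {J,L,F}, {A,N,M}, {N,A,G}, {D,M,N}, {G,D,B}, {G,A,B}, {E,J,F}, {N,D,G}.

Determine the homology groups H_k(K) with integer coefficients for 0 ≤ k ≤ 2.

H_0 ≅ Z^2,  H_1 = 0,  H_2 ≅ Z^2.

Take the total order A < B < D < E < F < G < J < L < M < N on the vertex set. Then K (dimension 2) consists of the simplices:

  0-simplices (10): A, B, D, E, F, G, J, L, M, N
  1-simplices (18): AB, AG, AM, AN, BD, BG, BM, DG, DM, DN, EF, EJ, EL, FJ, FL, GN, JL, MN
  2-simplices (12): ABG, ABM, AGN, AMN, BDG, BDM, DGN, DMN, EFJ, EFL, EJL, FJL

Hence C_0 ≅ Z^10, C_1 ≅ Z^18, C_2 ≅ Z^12.

The boundary map ∂_1: C_1 → C_0 sends each edge [p,q] (with p < q) to q − p. For instance
  ∂DM = M − D.
The resulting 10×18 matrix has rank 8, and its Smith normal form has invariant factors (1,1,1,1,1,1,1,1).

The boundary map ∂_2: C_2 → C_1 acts by ∂[p,q,r] = [q,r] − [p,r] + [p,q]. For instance
  ∂FJL = JL − FL + FJ,
  ∂ABG = BG − AG + AB.
The 18×12 boundary matrix has rank 10 and Smith normal form diag(1,1,1,1,1,1,1,1,1,1).

Reading off H_k = ker ∂_k / im ∂_{k+1}:

  H_0: rank C_0 − rank ∂_1 = 10 − 8 = 2, and the invariant factors of ∂_1 are all 1, so H_0 = Z^2.
  H_1: rank ker ∂_1 − rank ∂_2 = (18 − 8) − 10 = 0, and the invariant factors of ∂_2 are all 1, so H_1 = 0.
  H_2: rank ker ∂_2 − rank ∂_3 = (12 − 10) − 0 = 2, and there is no ∂_3, so H_2 = Z^2.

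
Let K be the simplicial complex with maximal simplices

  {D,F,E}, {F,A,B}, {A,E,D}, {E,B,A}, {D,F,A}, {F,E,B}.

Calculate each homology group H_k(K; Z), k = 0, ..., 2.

H_0 = Z,  H_1 = 0,  H_2 = Z.

K has 5 vertices, 9 edges, 6 triangles.
rank ∂_0 = 0, rank ∂_1 = 4 ⇒ b_0 = 5 − 0 − 4 = 1; all invariant factors of ∂_1 are 1 so no torsion. So H_0 ≅ Z.
rank ∂_1 = 4, rank ∂_2 = 5 ⇒ b_1 = 9 − 4 − 5 = 0; all invariant factors of ∂_2 are 1 so no torsion. So H_1 ≅ 0.
rank ∂_2 = 5, rank ∂_3 = 0 ⇒ b_2 = 6 − 5 − 0 = 1. So H_2 ≅ Z.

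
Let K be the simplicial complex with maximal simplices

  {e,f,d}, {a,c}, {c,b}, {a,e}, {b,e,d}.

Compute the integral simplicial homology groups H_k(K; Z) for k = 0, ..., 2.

H_0 = Z,  H_1 = Z,  H_2 = 0.

Order the vertices as a < b < c < d < e < f. Listing each simplex with vertices in this order, K has dimension 2 with simplices:

  0-simplices (6): a, b, c, d, e, f
  1-simplices (8): ac, ae, bc, bd, be, de, df, ef
  2-simplices (2): bde, def

Hence C_0 ≅ Z^6, C_1 ≅ Z^8, C_2 ≅ Z^2.

Boundary ∂_1: C_1 → C_0 is given by ∂[p,q] = [q] − [p]. For instance
  ∂bd = d − b.
As a 6×8 matrix over Z this has rank 5, with invariant factors (1,1,1,1,1).

∂_2: C_2 → C_1 sends each 2-simplex [p,q,r] to [q,r] − [p,r] + [p,q]. For instance
  ∂bde = de − be + bd,
  ∂def = ef − df + de.
The 8×2 boundary matrix has rank 2 and Smith normal form diag(1,1).

Reading off H_k = ker ∂_k / im ∂_{k+1}:

  H_0: rank C_0 − rank ∂_1 = 6 − 5 = 1, and the invariant factors of ∂_1 are all 1, so H_0 ≅ Z.
  H_1: rank ker ∂_1 − rank ∂_2 = (8 − 5) − 2 = 1, and the invariant factors of ∂_2 are all 1, so H_1 ≅ Z.
  H_2: rank ker ∂_2 − rank ∂_3 = (2 − 2) − 0 = 0, and there is no ∂_3, so H_2 ≅ 0.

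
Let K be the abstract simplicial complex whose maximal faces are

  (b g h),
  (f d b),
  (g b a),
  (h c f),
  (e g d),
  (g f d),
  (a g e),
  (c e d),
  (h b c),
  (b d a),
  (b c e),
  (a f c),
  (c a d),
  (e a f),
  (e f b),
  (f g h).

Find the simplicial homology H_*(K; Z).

H_0 ≅ Z,  H_1 ≅ Z^2,  H_2 ≅ Z.

K has 8 vertices, 24 edges, 16 triangles.
rank ∂_0 = 0, rank ∂_1 = 7 ⇒ b_0 = 8 − 0 − 7 = 1; all invariant factors of ∂_1 are 1 so no torsion. So H_0 ≅ Z.
rank ∂_1 = 7, rank ∂_2 = 15 ⇒ b_1 = 24 − 7 − 15 = 2; all invariant factors of ∂_2 are 1 so no torsion. So H_1 ≅ Z^2.
rank ∂_2 = 15, rank ∂_3 = 0 ⇒ b_2 = 16 − 15 − 0 = 1. So H_2 ≅ Z.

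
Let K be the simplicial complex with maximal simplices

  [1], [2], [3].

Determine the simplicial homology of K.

Take the total order 1 < 2 < 3 on the vertex set. Then K (dimension 0) consists of the simplices:

  0-simplices (3): [1], [2], [3]

giving chain groups C_0 ≅ Z^3.

From H_k ≅ ker(∂_k) / im(∂_{k+1}) we obtain:

  H_0: rank C_0 − rank ∂_1 = 3 − 0 = 3, and there is no ∂_1, so H_0 = Z^3.

(K is a triangulation of a set of 3 points.)

H_0 ≅ Z^3.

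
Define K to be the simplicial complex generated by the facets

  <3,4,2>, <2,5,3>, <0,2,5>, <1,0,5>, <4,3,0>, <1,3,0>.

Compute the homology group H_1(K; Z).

H_1 = Z.

Take the total order 0 < 1 < 2 < 3 < 4 < 5 on the vertex set. Then K (dimension 2) consists of the simplices:

  0-simplices (6): [0], [1], [2], [3], [4], [5]
  1-simplices (12): [0,1], [0,2], [0,3], [0,4], [0,5], [1,3], [1,5], [2,3], [2,4], [2,5], [3,4], [3,5]
  2-simplices (6): [0,1,3], [0,1,5], [0,2,5], [0,3,4], [2,3,4], [2,3,5]

so the chain groups are C_0 ≅ Z^6, C_1 ≅ Z^12, C_2 ≅ Z^6.

∂_1: C_1 → C_0 is given by ∂[p,q] = [q] − [p]. For instance
  ∂[1,3] = [3] − [1].
As a 6×12 matrix over Z this has rank 5, with invariant factors (1,1,1,1,1).

The boundary map ∂_2: C_2 → C_1 maps a triangle to the signed sum of its edges. For instance
  ∂[0,2,5] = [2,5] − [0,5] + [0,2],
  ∂[0,1,5] = [1,5] − [0,5] + [0,1].
The resulting 12×6 matrix has rank 6, and its Smith normal form has invariant factors (1,1,1,1,1,1).

Now H_k = ker ∂_k / im ∂_{k+1}, so:

  H_1: rank ker ∂_1 − rank ∂_2 = (12 − 5) − 6 = 1, and the invariant factors of ∂_2 are all 1, so H_1 = Z.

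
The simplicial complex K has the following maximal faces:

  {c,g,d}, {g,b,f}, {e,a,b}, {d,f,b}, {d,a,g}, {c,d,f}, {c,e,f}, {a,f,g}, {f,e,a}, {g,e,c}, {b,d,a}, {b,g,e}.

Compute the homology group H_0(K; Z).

H_0 ≅ Z.

Fix the vertex order a < b < c < d < e < f < g and write every simplex with vertices in increasing order. Then dim K = 2 and the simplices of K are:

  0-simplices (7): a, b, c, d, e, f, g
  1-simplices (18): ab, ad, ae, af, ag, bd, be, bf, bg, cd, ce, cf, cg, df, dg, ef, eg, fg
  2-simplices (12): abd, abe, adg, aef, afg, bdf, beg, bfg, cdf, cdg, cef, ceg

so the chain groups are C_0 ≅ Z^7, C_1 ≅ Z^18, C_2 ≅ Z^12.

∂_1: C_1 → C_0 sends each edge [p,q] (with p < q) to q − p. For instance
  ∂dg = g − d.
The resulting 7×18 matrix has rank 6, and its Smith normal form has invariant factors (1,1,1,1,1,1).

∂_2: C_2 → C_1 sends each 2-simplex [p,q,r] to [q,r] − [p,r] + [p,q]. For instance
  ∂aef = ef − af + ae,
  ∂cdg = dg − cg + cd.
As a 18×12 matrix over Z this has rank 12, with invariant factors (1,1,1,1,1,1,1,1,1,1,1,2).

From H_k ≅ ker(∂_k) / im(∂_{k+1}) we obtain:

  H_0: rank C_0 − rank ∂_1 = 7 − 6 = 1, and the invariant factors of ∂_1 are all 1, so H_0 = Z.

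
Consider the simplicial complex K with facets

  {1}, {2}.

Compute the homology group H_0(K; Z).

K has 2 vertices.
rank ∂_0 = 0, rank ∂_1 = 0 ⇒ b_0 = 2 − 0 − 0 = 2. So H_0 = Z^2.

H_0 ≅ Z^2.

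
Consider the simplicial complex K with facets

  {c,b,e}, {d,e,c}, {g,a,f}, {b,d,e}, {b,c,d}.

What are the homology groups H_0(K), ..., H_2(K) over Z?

Fix the vertex order a < b < c < d < e < f < g and write every simplex with vertices in increasing order. Then dim K = 2 and the simplices of K are:

  0-simplices (7): a, b, c, d, e, f, g
  1-simplices (9): af, ag, bc, bd, be, cd, ce, de, fg
  2-simplices (5): afg, bcd, bce, bde, cde

giving chain groups C_0 ≅ Z^7, C_1 ≅ Z^9, C_2 ≅ Z^5.

The boundary map ∂_1: C_1 → C_0 maps an edge to its endpoints' difference, ∂[p,q] = q − p. For instance
  ∂ce = e − c.
The resulting 7×9 matrix has rank 5, and its Smith normal form has invariant factors (1,1,1,1,1).

The boundary map ∂_2: C_2 → C_1 maps a triangle to the signed sum of its edges. For instance
  ∂bde = de − be + bd,
  ∂bcd = cd − bd + bc.
The resulting 9×5 matrix has rank 4, and its Smith normal form has invariant factors (1,1,1,1).

From H_k ≅ ker(∂_k) / im(∂_{k+1}) we obtain:

  H_0: rank C_0 − rank ∂_1 = 7 − 5 = 2, and the invariant factors of ∂_1 are all 1, so H_0 ≅ Z^2.
  H_1: rank ker ∂_1 − rank ∂_2 = (9 − 5) − 4 = 0, and the invariant factors of ∂_2 are all 1, so H_1 ≅ 0.
  H_2: rank ker ∂_2 − rank ∂_3 = (5 − 4) − 0 = 1, and there is no ∂_3, so H_2 ≅ Z.

H_0 = Z^2,  H_1 = 0,  H_2 = Z.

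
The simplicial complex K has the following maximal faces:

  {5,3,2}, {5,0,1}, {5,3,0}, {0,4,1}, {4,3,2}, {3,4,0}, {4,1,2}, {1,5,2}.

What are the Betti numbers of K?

b_0 = 1, b_1 = 0, b_2 = 1.

Fix the vertex order 0 < 1 < 2 < 3 < 4 < 5 and write every simplex with vertices in increasing order. Then dim K = 2 and the simplices of K are:

  0-simplices (6): [0], [1], [2], [3], [4], [5]
  1-simplices (12): [0,1], [0,3], [0,4], [0,5], [1,2], [1,4], [1,5], [2,3], [2,4], [2,5], [3,4], [3,5]
  2-simplices (8): [0,1,4], [0,1,5], [0,3,4], [0,3,5], [1,2,4], [1,2,5], [2,3,4], [2,3,5]

so the chain groups are C_0 ≅ Z^6, C_1 ≅ Z^12, C_2 ≅ Z^8.

∂_1: C_1 → C_0 maps an edge to its endpoints' difference, ∂[p,q] = q − p.
The resulting 6×12 matrix has rank 5, and its Smith normal form has invariant factors (1,1,1,1,1).

The boundary map ∂_2: C_2 → C_1 acts by ∂[p,q,r] = [q,r] − [p,r] + [p,q]. For instance
  ∂[1,2,4] = [2,4] − [1,4] + [1,2],
  ∂[0,1,4] = [1,4] − [0,4] + [0,1].
This gives a 12×8 integer matrix of rank 7; reducing to Smith normal form yields diagonal entries (1,1,1,1,1,1,1).

Reading off H_k = ker ∂_k / im ∂_{k+1}:

  H_0: rank C_0 − rank ∂_1 = 6 − 5 = 1, and the invariant factors of ∂_1 are all 1, so H_0 ≅ Z.
  H_1: rank ker ∂_1 − rank ∂_2 = (12 − 5) − 7 = 0, and the invariant factors of ∂_2 are all 1, so H_1 ≅ 0.
  H_2: rank ker ∂_2 − rank ∂_3 = (8 − 7) − 0 = 1, and there is no ∂_3, so H_2 ≅ Z.

(K is a triangulation of the 2-sphere S^2.)

Hence the Betti numbers are b_0 = 1, b_1 = 0, b_2 = 1.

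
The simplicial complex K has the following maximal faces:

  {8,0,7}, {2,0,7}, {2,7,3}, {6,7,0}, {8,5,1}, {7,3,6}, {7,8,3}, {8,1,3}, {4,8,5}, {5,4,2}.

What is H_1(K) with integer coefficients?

We work with the vertex ordering 0 < 1 < 2 < 3 < 4 < 5 < 6 < 7 < 8. The simplices of K, each written with vertices in increasing order, are:

  0-simplices (9): [0], [1], [2], [3], [4], [5], [6], [7], [8]
  1-simplices (19): [0,2], [0,6], [0,7], [0,8], [1,3], [1,5], [1,8], [2,3], [2,4], [2,5], [2,7], [3,6], [3,7], [3,8], [4,5], [4,8], [5,8], [6,7], [7,8]
  2-simplices (10): [0,2,7], [0,6,7], [0,7,8], [1,3,8], [1,5,8], [2,3,7], [2,4,5], [3,6,7], [3,7,8], [4,5,8]

giving chain groups C_0 ≅ Z^9, C_1 ≅ Z^19, C_2 ≅ Z^10.

The boundary map ∂_1: C_1 → C_0 maps an edge to its endpoints' difference, ∂[p,q] = q − p. For instance
  ∂[2,5] = [5] − [2].
This gives a 9×19 integer matrix of rank 8; reducing to Smith normal form yields diagonal entries (1,1,1,1,1,1,1,1).

The boundary map ∂_2: C_2 → C_1 acts by ∂[p,q,r] = [q,r] − [p,r] + [p,q]. For instance
  ∂[2,3,7] = [3,7] − [2,7] + [2,3],
  ∂[1,3,8] = [3,8] − [1,8] + [1,3].
The resulting 19×10 matrix has rank 10, and its Smith normal form has invariant factors (1,1,1,1,1,1,1,1,1,1).

From H_k ≅ ker(∂_k) / im(∂_{k+1}) we obtain:

  H_1: rank ker ∂_1 − rank ∂_2 = (19 − 8) − 10 = 1, and the invariant factors of ∂_2 are all 1, so H_1 ≅ Z.

H_1 ≅ Z.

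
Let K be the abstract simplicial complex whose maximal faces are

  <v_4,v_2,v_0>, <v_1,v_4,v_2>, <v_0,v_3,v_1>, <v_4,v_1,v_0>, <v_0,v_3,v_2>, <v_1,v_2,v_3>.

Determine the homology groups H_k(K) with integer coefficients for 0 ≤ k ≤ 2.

H_0 ≅ Z,  H_1 = 0,  H_2 ≅ Z.

Order the vertices as v_0 < v_1 < v_2 < v_3 < v_4. Listing each simplex with vertices in this order, K has dimension 2 with simplices:

  0-simplices (5): [v_0], [v_1], [v_2], [v_3], [v_4]
  1-simplices (9): [v_0,v_1], [v_0,v_2], [v_0,v_3], [v_0,v_4], [v_1,v_2], [v_1,v_3], [v_1,v_4], [v_2,v_3], [v_2,v_4]
  2-simplices (6): [v_0,v_1,v_3], [v_0,v_1,v_4], [v_0,v_2,v_3], [v_0,v_2,v_4], [v_1,v_2,v_3], [v_1,v_2,v_4]

so the chain groups are C_0 ≅ Z^5, C_1 ≅ Z^9, C_2 ≅ Z^6.

∂_1: C_1 → C_0 maps an edge to its endpoints' difference, ∂[p,q] = q − p. For instance
  ∂[v_0,v_1] = [v_1] − [v_0].
The resulting 5×9 matrix has rank 4, and its Smith normal form has invariant factors (1,1,1,1).

∂_2: C_2 → C_1 acts by ∂[p,q,r] = [q,r] − [p,r] + [p,q]. For instance
  ∂[v_0,v_1,v_3] = [v_1,v_3] − [v_0,v_3] + [v_0,v_1],
  ∂[v_1,v_2,v_3] = [v_2,v_3] − [v_1,v_3] + [v_1,v_2].
As a 9×6 matrix over Z this has rank 5, with invariant factors (1,1,1,1,1).

Reading off H_k = ker ∂_k / im ∂_{k+1}:

  H_0: rank C_0 − rank ∂_1 = 5 − 4 = 1, and the invariant factors of ∂_1 are all 1, so H_0 ≅ Z.
  H_1: rank ker ∂_1 − rank ∂_2 = (9 − 4) − 5 = 0, and the invariant factors of ∂_2 are all 1, so H_1 ≅ 0.
  H_2: rank ker ∂_2 − rank ∂_3 = (6 − 5) − 0 = 1, and there is no ∂_3, so H_2 ≅ Z.

(K is a triangulation of the 2-sphere S^2.)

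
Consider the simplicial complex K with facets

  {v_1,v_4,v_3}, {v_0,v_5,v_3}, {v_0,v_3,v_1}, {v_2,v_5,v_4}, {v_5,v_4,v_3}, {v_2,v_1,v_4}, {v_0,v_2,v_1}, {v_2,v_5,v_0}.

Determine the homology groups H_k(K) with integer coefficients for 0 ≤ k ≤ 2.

H_0 = Z,  H_1 = 0,  H_2 = Z.

We work with the vertex ordering v_0 < v_1 < v_2 < v_3 < v_4 < v_5. The simplices of K, each written with vertices in increasing order, are:

  0-simplices (6): [v_0], [v_1], [v_2], [v_3], [v_4], [v_5]
  1-simplices (12): [v_0,v_1], [v_0,v_2], [v_0,v_3], [v_0,v_5], [v_1,v_2], [v_1,v_3], [v_1,v_4], [v_2,v_4], [v_2,v_5], [v_3,v_4], [v_3,v_5], [v_4,v_5]
  2-simplices (8): [v_0,v_1,v_2], [v_0,v_1,v_3], [v_0,v_2,v_5], [v_0,v_3,v_5], [v_1,v_2,v_4], [v_1,v_3,v_4], [v_2,v_4,v_5], [v_3,v_4,v_5]

giving chain groups C_0 ≅ Z^6, C_1 ≅ Z^12, C_2 ≅ Z^8.

∂_1: C_1 → C_0 is given by ∂[p,q] = [q] − [p]. For instance
  ∂[v_2,v_5] = [v_5] − [v_2].
The resulting 6×12 matrix has rank 5, and its Smith normal form has invariant factors (1,1,1,1,1).

∂_2: C_2 → C_1 sends each 2-simplex [p,q,r] to [q,r] − [p,r] + [p,q]. For instance
  ∂[v_0,v_3,v_5] = [v_3,v_5] − [v_0,v_5] + [v_0,v_3],
  ∂[v_2,v_4,v_5] = [v_4,v_5] − [v_2,v_5] + [v_2,v_4].
This gives a 12×8 integer matrix of rank 7; reducing to Smith normal form yields diagonal entries (1,1,1,1,1,1,1).

Now H_k = ker ∂_k / im ∂_{k+1}, so:

  H_0: rank C_0 − rank ∂_1 = 6 − 5 = 1, and the invariant factors of ∂_1 are all 1, so H_0 ≅ Z.
  H_1: rank ker ∂_1 − rank ∂_2 = (12 − 5) − 7 = 0, and the invariant factors of ∂_2 are all 1, so H_1 ≅ 0.
  H_2: rank ker ∂_2 − rank ∂_3 = (8 − 7) − 0 = 1, and there is no ∂_3, so H_2 ≅ Z.

(K is a triangulation of the 2-sphere S^2.)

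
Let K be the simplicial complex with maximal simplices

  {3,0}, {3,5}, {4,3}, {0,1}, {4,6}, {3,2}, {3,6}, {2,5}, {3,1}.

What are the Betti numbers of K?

b_0 = 1, b_1 = 3.

Order the vertices as 0 < 1 < 2 < 3 < 4 < 5 < 6. Listing each simplex with vertices in this order, K has dimension 1 with simplices:

  0-simplices (7): [0], [1], [2], [3], [4], [5], [6]
  1-simplices (9): [0,1], [0,3], [1,3], [2,3], [2,5], [3,4], [3,5], [3,6], [4,6]

so the chain groups are C_0 ≅ Z^7, C_1 ≅ Z^9.

The boundary map ∂_1: C_1 → C_0 sends each edge [p,q] (with p < q) to q − p.
The 7×9 boundary matrix has rank 6 and Smith normal form diag(1,1,1,1,1,1).

Computing H_k = (kernel of ∂_k) / (image of ∂_{k+1}):

  H_0: rank C_0 − rank ∂_1 = 7 − 6 = 1, and the invariant factors of ∂_1 are all 1, so H_0 ≅ Z.
  H_1: rank ker ∂_1 − rank ∂_2 = (9 − 6) − 0 = 3, and there is no ∂_2, so H_1 ≅ Z^3.

As a check, the Euler characteristic is 7 − 9 = -2, which agrees with 1 − 3 = -2.

Hence the Betti numbers are b_0 = 1, b_1 = 3.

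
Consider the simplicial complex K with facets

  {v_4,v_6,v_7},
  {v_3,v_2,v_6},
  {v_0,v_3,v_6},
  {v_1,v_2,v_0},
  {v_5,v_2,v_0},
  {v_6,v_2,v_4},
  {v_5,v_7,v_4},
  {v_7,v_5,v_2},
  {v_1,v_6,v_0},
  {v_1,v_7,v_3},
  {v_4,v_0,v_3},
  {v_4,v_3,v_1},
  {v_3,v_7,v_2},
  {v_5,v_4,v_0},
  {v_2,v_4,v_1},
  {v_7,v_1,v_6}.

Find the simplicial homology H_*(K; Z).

H_0 = Z,  H_1 = Z^2,  H_2 = Z.

Fix the vertex order v_0 < v_1 < v_2 < v_3 < v_4 < v_5 < v_6 < v_7 and write every simplex with vertices in increasing order. Then dim K = 2 and the simplices of K are:

  0-simplices (8): [v_0], [v_1], [v_2], [v_3], [v_4], [v_5], [v_6], [v_7]
  1-simplices (24): (24 of them)
  2-simplices (16): (16 of them)

Hence C_0 ≅ Z^8, C_1 ≅ Z^24, C_2 ≅ Z^16.

The boundary map ∂_1: C_1 → C_0 is given by ∂[p,q] = [q] − [p].
This gives a 8×24 integer matrix of rank 7; reducing to Smith normal form yields diagonal entries (1,1,1,1,1,1,1).

The boundary map ∂_2: C_2 → C_1 acts by ∂[p,q,r] = [q,r] − [p,r] + [p,q]. For instance
  ∂[v_0,v_2,v_5] = [v_2,v_5] − [v_0,v_5] + [v_0,v_2],
  ∂[v_1,v_3,v_7] = [v_3,v_7] − [v_1,v_7] + [v_1,v_3].
This gives a 24×16 integer matrix of rank 15; reducing to Smith normal form yields diagonal entries (1,1,1,1,1,1,1,1,1,1,1,1,1,1,1).

Computing H_k = (kernel of ∂_k) / (image of ∂_{k+1}):

  H_0: rank C_0 − rank ∂_1 = 8 − 7 = 1, and the invariant factors of ∂_1 are all 1, so H_0 = Z.
  H_1: rank ker ∂_1 − rank ∂_2 = (24 − 7) − 15 = 2, and the invariant factors of ∂_2 are all 1, so H_1 = Z^2.
  H_2: rank ker ∂_2 − rank ∂_3 = (16 − 15) − 0 = 1, and there is no ∂_3, so H_2 = Z.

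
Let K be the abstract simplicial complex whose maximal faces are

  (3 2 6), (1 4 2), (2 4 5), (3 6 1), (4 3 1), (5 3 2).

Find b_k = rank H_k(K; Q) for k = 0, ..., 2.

b_0 = 1, b_1 = 1, b_2 = 0.

Order the vertices as 1 < 2 < 3 < 4 < 5 < 6. Listing each simplex with vertices in this order, K has dimension 2 with simplices:

  0-simplices (6): [1], [2], [3], [4], [5], [6]
  1-simplices (12): [1,2], [1,3], [1,4], [1,6], [2,3], [2,4], [2,5], [2,6], [3,4], [3,5], [3,6], [4,5]
  2-simplices (6): [1,2,4], [1,3,4], [1,3,6], [2,3,5], [2,3,6], [2,4,5]

Hence C_0 ≅ Z^6, C_1 ≅ Z^12, C_2 ≅ Z^6.

∂_1: C_1 → C_0 is given by ∂[p,q] = [q] − [p]. For instance
  ∂[1,6] = [6] − [1].
As a 6×12 matrix over Z this has rank 5, with invariant factors (1,1,1,1,1).

The boundary map ∂_2: C_2 → C_1 maps a triangle to the signed sum of its edges. For instance
  ∂[2,4,5] = [4,5] − [2,5] + [2,4],
  ∂[1,3,6] = [3,6] − [1,6] + [1,3].
This gives a 12×6 integer matrix of rank 6; reducing to Smith normal form yields diagonal entries (1,1,1,1,1,1).

From H_k ≅ ker(∂_k) / im(∂_{k+1}) we obtain:

  H_0: rank C_0 − rank ∂_1 = 6 − 5 = 1, and the invariant factors of ∂_1 are all 1, so H_0 = Z.
  H_1: rank ker ∂_1 − rank ∂_2 = (12 − 5) − 6 = 1, and the invariant factors of ∂_2 are all 1, so H_1 = Z.
  H_2: rank ker ∂_2 − rank ∂_3 = (6 − 6) − 0 = 0, and there is no ∂_3, so H_2 = 0.

As a check, the Euler characteristic is 6 − 12 + 6 = 0, which agrees with 1 − 1 + 0 = 0.

Hence the Betti numbers are b_0 = 1, b_1 = 1, b_2 = 0.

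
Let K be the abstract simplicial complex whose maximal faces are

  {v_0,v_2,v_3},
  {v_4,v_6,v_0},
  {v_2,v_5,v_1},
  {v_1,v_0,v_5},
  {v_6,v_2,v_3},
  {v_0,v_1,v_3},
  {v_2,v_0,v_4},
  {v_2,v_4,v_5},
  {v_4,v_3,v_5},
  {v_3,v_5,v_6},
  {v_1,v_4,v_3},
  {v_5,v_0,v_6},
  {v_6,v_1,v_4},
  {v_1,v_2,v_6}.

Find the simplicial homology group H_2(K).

Take the total order v_0 < v_1 < v_2 < v_3 < v_4 < v_5 < v_6 on the vertex set. Then K (dimension 2) consists of the simplices:

  0-simplices (7): [v_0], [v_1], [v_2], [v_3], [v_4], [v_5], [v_6]
  1-simplices (21): (21 of them)
  2-simplices (14): (14 of them)

giving chain groups C_0 ≅ Z^7, C_1 ≅ Z^21, C_2 ≅ Z^14.

The boundary map ∂_1: C_1 → C_0 sends each edge [p,q] (with p < q) to q − p.
This gives a 7×21 integer matrix of rank 6; reducing to Smith normal form yields diagonal entries (1,1,1,1,1,1).

∂_2: C_2 → C_1 sends each 2-simplex [p,q,r] to [q,r] − [p,r] + [p,q]. For instance
  ∂[v_2,v_4,v_5] = [v_4,v_5] − [v_2,v_5] + [v_2,v_4],
  ∂[v_3,v_5,v_6] = [v_5,v_6] − [v_3,v_6] + [v_3,v_5].
As a 21×14 matrix over Z this has rank 13, with invariant factors (1,1,1,1,1,1,1,1,1,1,1,1,1).

Now H_k = ker ∂_k / im ∂_{k+1}, so:

  H_2: rank ker ∂_2 − rank ∂_3 = (14 − 13) − 0 = 1, and there is no ∂_3, so H_2 = Z.

H_2 ≅ Z.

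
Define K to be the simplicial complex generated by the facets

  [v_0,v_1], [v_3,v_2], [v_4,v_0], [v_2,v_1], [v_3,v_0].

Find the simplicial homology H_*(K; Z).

H_0 ≅ Z,  H_1 ≅ Z.

We work with the vertex ordering v_0 < v_1 < v_2 < v_3 < v_4. The simplices of K, each written with vertices in increasing order, are:

  0-simplices (5): [v_0], [v_1], [v_2], [v_3], [v_4]
  1-simplices (5): [v_0,v_1], [v_0,v_3], [v_0,v_4], [v_1,v_2], [v_2,v_3]

so the chain groups are C_0 ≅ Z^5, C_1 ≅ Z^5.

The boundary map ∂_1: C_1 → C_0 maps an edge to its endpoints' difference, ∂[p,q] = q − p. For instance
  ∂[v_0,v_1] = [v_1] − [v_0].
The 5×5 boundary matrix has rank 4 and Smith normal form diag(1,1,1,1).

Now H_k = ker ∂_k / im ∂_{k+1}, so:

  H_0: rank C_0 − rank ∂_1 = 5 − 4 = 1, and the invariant factors of ∂_1 are all 1, so H_0 = Z.
  H_1: rank ker ∂_1 − rank ∂_2 = (5 − 4) − 0 = 1, and there is no ∂_2, so H_1 = Z.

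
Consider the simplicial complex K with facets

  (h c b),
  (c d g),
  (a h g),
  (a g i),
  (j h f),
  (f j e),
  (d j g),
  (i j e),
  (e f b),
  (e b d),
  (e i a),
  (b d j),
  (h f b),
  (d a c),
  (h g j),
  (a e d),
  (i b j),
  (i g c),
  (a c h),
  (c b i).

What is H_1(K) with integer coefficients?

Fix the vertex order a < b < c < d < e < f < g < h < i < j and write every simplex with vertices in increasing order. Then dim K = 2 and the simplices of K are:

  0-simplices (10): a, b, c, d, e, f, g, h, i, j
  1-simplices (30): ac, ad, ae, ag, ah, ai, bc, bd, be, bf, bh, bi, bj, cd, cg, ch, ci, de, dg, dj, ef, ei, ej, fh, fj, gh, gi, gj, hj, ij
  2-simplices (20): acd, ach, ade, aei, agh, agi, bch, bci, bde, bdj, bef, bfh, bij, cdg, cgi, dgj, efj, eij, fhj, ghj

giving chain groups C_0 ≅ Z^10, C_1 ≅ Z^30, C_2 ≅ Z^20.

Boundary ∂_1: C_1 → C_0 sends each edge [p,q] (with p < q) to q − p.
The 10×30 boundary matrix has rank 9 and Smith normal form diag(1,1,1,1,1,1,1,1,1).

The boundary map ∂_2: C_2 → C_1 sends each 2-simplex [p,q,r] to [q,r] − [p,r] + [p,q]. For instance
  ∂bef = ef − bf + be,
  ∂bfh = fh − bh + bf.
The 30×20 boundary matrix has rank 20 and Smith normal form diag(1,1,1,1,1,1,1,1,1,1,1,1,1,1,1,1,1,1,1,2).

Now H_k = ker ∂_k / im ∂_{k+1}, so:

  H_1: rank ker ∂_1 − rank ∂_2 = (30 − 9) − 20 = 1, and ∂_2 has invariant factor 2 > 1, so H_1 = Z ⊕ Z_2.

H_1 = Z ⊕ Z_2.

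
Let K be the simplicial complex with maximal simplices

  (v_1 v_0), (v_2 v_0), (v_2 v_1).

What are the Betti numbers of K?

b_0 = 1, b_1 = 1.

Fix the vertex order v_0 < v_1 < v_2 and write every simplex with vertices in increasing order. Then dim K = 1 and the simplices of K are:

  0-simplices (3): [v_0], [v_1], [v_2]
  1-simplices (3): [v_0,v_1], [v_0,v_2], [v_1,v_2]

giving chain groups C_0 ≅ Z^3, C_1 ≅ Z^3.

Boundary ∂_1: C_1 → C_0 maps an edge to its endpoints' difference, ∂[p,q] = q − p. For instance
  ∂[v_0,v_1] = [v_1] − [v_0].
This gives a 3×3 integer matrix of rank 2; reducing to Smith normal form yields diagonal entries (1,1).

Now H_k = ker ∂_k / im ∂_{k+1}, so:

  H_0: rank C_0 − rank ∂_1 = 3 − 2 = 1, and the invariant factors of ∂_1 are all 1, so H_0 = Z.
  H_1: rank ker ∂_1 − rank ∂_2 = (3 − 2) − 0 = 1, and there is no ∂_2, so H_1 = Z.

(K is a triangulation of the circle S^1.)

Hence the Betti numbers are b_0 = 1, b_1 = 1.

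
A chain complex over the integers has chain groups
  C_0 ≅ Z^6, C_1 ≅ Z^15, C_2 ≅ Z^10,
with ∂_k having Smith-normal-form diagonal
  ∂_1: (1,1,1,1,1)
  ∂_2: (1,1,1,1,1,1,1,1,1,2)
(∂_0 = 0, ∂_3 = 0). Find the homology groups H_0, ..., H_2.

H_0: b_0 = 6 − 0 − 5 = 1; torsion from ∂_1 factors > 1: none. So H_0 = Z.
H_1: b_1 = 15 − 5 − 10 = 0; torsion from ∂_2 factors > 1: [2]. So H_1 = Z/2.
H_2: b_2 = 10 − 10 − 0 = 0; torsion from ∂_3 factors > 1: none. So H_2 = 0.

H_0 = Z,  H_1 = Z/2,  H_2 = 0.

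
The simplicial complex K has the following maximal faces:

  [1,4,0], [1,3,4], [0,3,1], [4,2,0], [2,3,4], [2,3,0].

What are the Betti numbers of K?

b_0 = 1, b_1 = 0, b_2 = 1.

Fix the vertex order 0 < 1 < 2 < 3 < 4 and write every simplex with vertices in increasing order. Then dim K = 2 and the simplices of K are:

  0-simplices (5): [0], [1], [2], [3], [4]
  1-simplices (9): [0,1], [0,2], [0,3], [0,4], [1,3], [1,4], [2,3], [2,4], [3,4]
  2-simplices (6): [0,1,3], [0,1,4], [0,2,3], [0,2,4], [1,3,4], [2,3,4]

so the chain groups are C_0 ≅ Z^5, C_1 ≅ Z^9, C_2 ≅ Z^6.

The boundary map ∂_1: C_1 → C_0 sends each edge [p,q] (with p < q) to q − p. For instance
  ∂[1,4] = [4] − [1].
This gives a 5×9 integer matrix of rank 4; reducing to Smith normal form yields diagonal entries (1,1,1,1).

Boundary ∂_2: C_2 → C_1 maps a triangle to the signed sum of its edges. For instance
  ∂[0,2,3] = [2,3] − [0,3] + [0,2],
  ∂[0,2,4] = [2,4] − [0,4] + [0,2].
As a 9×6 matrix over Z this has rank 5, with invariant factors (1,1,1,1,1).

Computing H_k = (kernel of ∂_k) / (image of ∂_{k+1}):

  H_0: rank C_0 − rank ∂_1 = 5 − 4 = 1, and the invariant factors of ∂_1 are all 1, so H_0 ≅ Z.
  H_1: rank ker ∂_1 − rank ∂_2 = (9 − 4) − 5 = 0, and the invariant factors of ∂_2 are all 1, so H_1 ≅ 0.
  H_2: rank ker ∂_2 − rank ∂_3 = (6 − 5) − 0 = 1, and there is no ∂_3, so H_2 ≅ Z.

As a check, the Euler characteristic is 5 − 9 + 6 = 2, which agrees with 1 − 0 + 1 = 2.

Hence the Betti numbers are b_0 = 1, b_1 = 0, b_2 = 1.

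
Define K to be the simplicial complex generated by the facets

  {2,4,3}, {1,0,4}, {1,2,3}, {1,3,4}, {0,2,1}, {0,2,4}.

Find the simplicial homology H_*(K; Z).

Take the total order 0 < 1 < 2 < 3 < 4 on the vertex set. Then K (dimension 2) consists of the simplices:

  0-simplices (5): [0], [1], [2], [3], [4]
  1-simplices (9): [0,1], [0,2], [0,4], [1,2], [1,3], [1,4], [2,3], [2,4], [3,4]
  2-simplices (6): [0,1,2], [0,1,4], [0,2,4], [1,2,3], [1,3,4], [2,3,4]

so the chain groups are C_0 ≅ Z^5, C_1 ≅ Z^9, C_2 ≅ Z^6.

The boundary map ∂_1: C_1 → C_0 maps an edge to its endpoints' difference, ∂[p,q] = q − p.
The resulting 5×9 matrix has rank 4, and its Smith normal form has invariant factors (1,1,1,1).

The boundary map ∂_2: C_2 → C_1 acts by ∂[p,q,r] = [q,r] − [p,r] + [p,q]. For instance
  ∂[1,3,4] = [3,4] − [1,4] + [1,3],
  ∂[2,3,4] = [3,4] − [2,4] + [2,3].
As a 9×6 matrix over Z this has rank 5, with invariant factors (1,1,1,1,1).

Computing H_k = (kernel of ∂_k) / (image of ∂_{k+1}):

  H_0: rank C_0 − rank ∂_1 = 5 − 4 = 1, and the invariant factors of ∂_1 are all 1, so H_0 ≅ Z.
  H_1: rank ker ∂_1 − rank ∂_2 = (9 − 4) − 5 = 0, and the invariant factors of ∂_2 are all 1, so H_1 ≅ 0.
  H_2: rank ker ∂_2 − rank ∂_3 = (6 − 5) − 0 = 1, and there is no ∂_3, so H_2 ≅ Z.

As a check, the Euler characteristic is 5 − 9 + 6 = 2, which agrees with 1 − 0 + 1 = 2.

H_0 ≅ Z,  H_1 = 0,  H_2 ≅ Z.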